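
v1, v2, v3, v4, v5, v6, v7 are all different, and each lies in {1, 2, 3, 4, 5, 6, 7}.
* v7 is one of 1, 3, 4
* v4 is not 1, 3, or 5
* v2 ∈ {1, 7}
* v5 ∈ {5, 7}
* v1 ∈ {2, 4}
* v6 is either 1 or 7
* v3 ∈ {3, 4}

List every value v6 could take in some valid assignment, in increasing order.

1, 7

Among the 7 variables, 5 fits only v5 (and all 7 values in {1, 2, 3, 4, 5, 6, 7} must be used), so v5 = 5.
Among the 6 still-open variables, 6 fits only v4 (and all 6 values in {1, 2, 3, 4, 6, 7} must be used), so v4 = 6.
The 5 still-open variables draw from only 5 values {1, 2, 3, 4, 7}, so each is used; only v1 can be 2, hence v1 = 2.
v2 and v6 share exactly the 2 values {1, 7}; by pigeonhole those values go to them, so strike 1, 7 from v7.
No further eliminations apply; v6 can still be any of 1, 7.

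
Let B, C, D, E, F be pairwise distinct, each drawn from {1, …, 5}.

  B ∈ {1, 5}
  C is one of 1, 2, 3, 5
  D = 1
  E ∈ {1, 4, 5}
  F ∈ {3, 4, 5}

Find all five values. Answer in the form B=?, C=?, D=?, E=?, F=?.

D's domain is down to {1}, so D = 1. So B, C, E can't be 1.
B must be 5 (only option left). Strike 5 from C, E, F.
E's domain is down to {4}, so E = 4. So F can't be 4.
F must be 3 (only option left). Strike 3 from C.
That leaves C = 2.

B=5, C=2, D=1, E=4, F=3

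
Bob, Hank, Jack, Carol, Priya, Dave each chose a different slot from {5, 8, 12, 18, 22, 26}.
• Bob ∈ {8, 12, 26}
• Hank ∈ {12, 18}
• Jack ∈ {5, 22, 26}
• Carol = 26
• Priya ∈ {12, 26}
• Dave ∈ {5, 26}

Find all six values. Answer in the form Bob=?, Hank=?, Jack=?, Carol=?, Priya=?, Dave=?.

Bob=8, Hank=18, Jack=22, Carol=26, Priya=12, Dave=5

Carol's domain is down to {26}, so Carol = 26. So Bob, Jack, Priya, Dave can't be 26.
Priya's domain is down to {12}, so Priya = 12. Remove 12 from Bob, Hank.
Dave's domain is down to {5}, so Dave = 5. So Jack can't be 5.
That leaves Bob = 8.
That leaves Hank = 18.
Jack has just one choice, so Jack = 22.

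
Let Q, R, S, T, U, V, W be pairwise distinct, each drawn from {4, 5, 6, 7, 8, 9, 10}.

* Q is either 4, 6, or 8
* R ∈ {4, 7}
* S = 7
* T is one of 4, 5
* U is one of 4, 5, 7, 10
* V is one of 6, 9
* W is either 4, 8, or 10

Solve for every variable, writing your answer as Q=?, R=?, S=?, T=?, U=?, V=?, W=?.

Q=6, R=4, S=7, T=5, U=10, V=9, W=8

S has just one choice, so S = 7. Eliminate 7 elsewhere: R, U.
R must be 4 (only option left). Remove 4 from Q, T, U, W.
T's domain is down to {5}, so T = 5. Strike 5 from U.
U's domain is down to {10}, so U = 10. Remove 10 from W.
W's domain is down to {8}, so W = 8. So Q can't be 8.
Q's domain is down to {6}, so Q = 6. So V can't be 6.
V's domain is down to {9}, so V = 9.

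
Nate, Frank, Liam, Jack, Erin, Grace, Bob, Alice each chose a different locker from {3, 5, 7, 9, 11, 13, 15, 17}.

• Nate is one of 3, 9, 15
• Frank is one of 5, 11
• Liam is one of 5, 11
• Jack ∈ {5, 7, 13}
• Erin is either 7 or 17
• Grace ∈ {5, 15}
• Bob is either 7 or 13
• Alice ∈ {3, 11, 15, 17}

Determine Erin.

The 8 variables draw from only 8 values {3, 5, 7, 9, 11, 13, 15, 17}, so each is used; only Nate can be 9, hence Nate = 9.
The 7 still-open variables together cover exactly {3, 5, 7, 11, 13, 15, 17} — 7 values for 7 variables — and 3 appears only in Alice's list, so Alice = 3.
Among the 6 still-open variables, 15 fits only Grace (and all 6 values in {5, 7, 11, 13, 15, 17} must be used), so Grace = 15.
The 5 still-open variables together cover exactly {5, 7, 11, 13, 17} — 5 values for 5 variables — and 17 appears only in Erin's list, so Erin = 17.

17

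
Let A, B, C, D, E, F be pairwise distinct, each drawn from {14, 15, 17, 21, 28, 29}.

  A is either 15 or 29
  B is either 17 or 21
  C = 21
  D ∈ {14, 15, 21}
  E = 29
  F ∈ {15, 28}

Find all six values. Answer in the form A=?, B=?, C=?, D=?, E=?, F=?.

C's domain is down to {21}, so C = 21. Remove 21 from B, D.
E must be 29 (only option left). So A can't be 29.
A must be 15 (only option left). Eliminate 15 elsewhere: D, F.
That leaves B = 17.
D has just one choice, so D = 14.
F's domain is down to {28}, so F = 28.

A=15, B=17, C=21, D=14, E=29, F=28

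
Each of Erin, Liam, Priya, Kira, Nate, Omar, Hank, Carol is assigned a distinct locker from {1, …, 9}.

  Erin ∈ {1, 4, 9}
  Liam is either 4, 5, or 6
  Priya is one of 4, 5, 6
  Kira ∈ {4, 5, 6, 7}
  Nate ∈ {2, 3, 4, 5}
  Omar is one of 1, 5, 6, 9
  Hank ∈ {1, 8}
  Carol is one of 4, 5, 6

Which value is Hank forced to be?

Liam, Priya, Carol share exactly the 3 values {4, 5, 6}; by pigeonhole those values go to them, so strike 4, 5, 6 from Erin, Kira, Nate, Omar.
Kira must be 7 (only option left).
Erin and Omar share exactly the 2 values {1, 9}; by pigeonhole those values go to them, so strike 1, 9 from Hank.
So Hank = 8.

8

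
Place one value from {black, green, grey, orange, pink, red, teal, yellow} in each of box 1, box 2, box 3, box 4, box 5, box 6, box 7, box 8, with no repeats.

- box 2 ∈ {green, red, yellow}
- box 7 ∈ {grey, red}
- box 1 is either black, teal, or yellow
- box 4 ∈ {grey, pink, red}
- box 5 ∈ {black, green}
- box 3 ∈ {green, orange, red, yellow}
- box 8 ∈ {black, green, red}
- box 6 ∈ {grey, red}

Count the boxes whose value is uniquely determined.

Among the 8 variables, orange fits only box 3 (and all 8 values in {black, green, grey, orange, pink, red, teal, yellow} must be used), so box 3 = orange.
The 7 still-open variables draw from only 7 values {black, green, grey, pink, red, teal, yellow}, so each is used; only box 4 can be pink, hence box 4 = pink.
The 6 still-open variables together cover exactly {black, green, grey, red, teal, yellow} — 6 values for 6 variables — and teal appears only in box 1's list, so box 1 = teal.
Among the 5 still-open variables, yellow fits only box 2 (and all 5 values in {black, green, grey, red, yellow} must be used), so box 2 = yellow.
box 6 and box 7 share exactly the 2 values {grey, red}; by pigeonhole those values go to them, so strike grey, red from box 8.
Determined: box 1=teal, box 2=yellow, box 3=orange, box 4=pink. The other boxes each still have more than one consistent value. That makes 4.

4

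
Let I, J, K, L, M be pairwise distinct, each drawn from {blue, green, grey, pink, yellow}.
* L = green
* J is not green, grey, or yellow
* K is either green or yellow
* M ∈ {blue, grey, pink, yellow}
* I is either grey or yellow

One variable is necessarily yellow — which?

K

L has just one choice, so L = green. Eliminate green elsewhere: K.
So yellow goes to K.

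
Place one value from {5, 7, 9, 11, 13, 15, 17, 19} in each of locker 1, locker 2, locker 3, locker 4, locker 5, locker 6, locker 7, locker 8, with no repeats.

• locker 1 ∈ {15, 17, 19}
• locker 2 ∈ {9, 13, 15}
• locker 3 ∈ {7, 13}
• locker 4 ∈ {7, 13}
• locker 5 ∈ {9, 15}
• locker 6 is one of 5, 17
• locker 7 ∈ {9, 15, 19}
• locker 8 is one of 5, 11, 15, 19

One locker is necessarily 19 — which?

Among the 8 variables, 11 fits only locker 8 (and all 8 values in {5, 7, 9, 11, 13, 15, 17, 19} must be used), so locker 8 = 11.
The 7 still-open variables together cover exactly {5, 7, 9, 13, 15, 17, 19} — 7 values for 7 variables — and 5 appears only in locker 6's list, so locker 6 = 5.
The 6 still-open variables together cover exactly {7, 9, 13, 15, 17, 19} — 6 values for 6 variables — and 17 appears only in locker 1's list, so locker 1 = 17.
Among the 5 still-open variables, 19 fits only locker 7 (and all 5 values in {7, 9, 13, 15, 19} must be used), so locker 7 = 19.

locker 7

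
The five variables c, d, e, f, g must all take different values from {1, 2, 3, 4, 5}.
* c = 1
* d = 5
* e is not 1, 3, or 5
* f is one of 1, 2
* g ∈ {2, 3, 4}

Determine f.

2

c has just one choice, so c = 1. Remove 1 from f.
So f = 2.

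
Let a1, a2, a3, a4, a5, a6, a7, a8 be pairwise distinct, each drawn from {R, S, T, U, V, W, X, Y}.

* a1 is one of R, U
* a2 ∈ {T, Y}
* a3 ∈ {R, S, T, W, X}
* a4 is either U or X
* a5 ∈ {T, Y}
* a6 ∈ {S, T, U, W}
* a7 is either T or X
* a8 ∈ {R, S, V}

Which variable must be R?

The 8 variables draw from only 8 values {R, S, T, U, V, W, X, Y}, so each is used; only a8 can be V, hence a8 = V.
a2 and a5 between them cover only {T, Y} — a naked pair. Remove those values from a3, a6, a7.
a7 must be X (only option left). Strike X from a3, a4.
a4's domain is down to {U}, so a4 = U. Strike U from a1, a6.
So R goes to a1.

a1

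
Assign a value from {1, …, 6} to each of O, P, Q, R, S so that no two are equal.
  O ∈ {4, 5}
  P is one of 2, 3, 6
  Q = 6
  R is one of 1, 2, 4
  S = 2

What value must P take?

3

Q's domain is down to {6}, so Q = 6. Remove 6 from P.
S's domain is down to {2}, so S = 2. Remove 2 from P, R.
So P = 3.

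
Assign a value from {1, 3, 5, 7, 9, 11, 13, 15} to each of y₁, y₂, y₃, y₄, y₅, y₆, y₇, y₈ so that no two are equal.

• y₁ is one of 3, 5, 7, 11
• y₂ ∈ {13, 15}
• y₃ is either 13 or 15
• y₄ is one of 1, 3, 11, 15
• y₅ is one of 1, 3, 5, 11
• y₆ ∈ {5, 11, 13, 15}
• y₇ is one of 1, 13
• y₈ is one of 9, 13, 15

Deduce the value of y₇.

1

The 8 variables together cover exactly {1, 3, 5, 7, 9, 11, 13, 15} — 8 values for 8 variables — and 7 appears only in y₁'s list, so y₁ = 7.
The 7 still-open variables draw from only 7 values {1, 3, 5, 9, 11, 13, 15}, so each is used; only y₈ can be 9, hence y₈ = 9.
The 2 variables y₂ and y₃ are confined to {13, 15}, which locks those values in; drop them from y₄, y₆, y₇.
So y₇ = 1.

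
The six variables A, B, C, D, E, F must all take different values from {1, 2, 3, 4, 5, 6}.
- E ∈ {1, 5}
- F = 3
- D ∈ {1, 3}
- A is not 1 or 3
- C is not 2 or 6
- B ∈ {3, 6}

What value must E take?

F's domain is down to {3}, so F = 3. Remove 3 from B, C, D.
That leaves B = 6. So A can't be 6.
That leaves D = 1. Strike 1 from C, E.
So E = 5.

5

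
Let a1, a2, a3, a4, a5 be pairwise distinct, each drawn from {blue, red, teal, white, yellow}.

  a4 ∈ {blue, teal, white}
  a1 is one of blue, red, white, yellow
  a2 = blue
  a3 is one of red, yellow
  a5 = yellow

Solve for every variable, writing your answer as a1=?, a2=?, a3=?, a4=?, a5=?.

a2 has just one choice, so a2 = blue. Eliminate blue elsewhere: a1, a4.
a5 must be yellow (only option left). Strike yellow from a1, a3.
a3's domain is down to {red}, so a3 = red. Strike red from a1.
a1 must be white (only option left). Strike white from a4.
a4 must be teal (only option left).

a1=white, a2=blue, a3=red, a4=teal, a5=yellow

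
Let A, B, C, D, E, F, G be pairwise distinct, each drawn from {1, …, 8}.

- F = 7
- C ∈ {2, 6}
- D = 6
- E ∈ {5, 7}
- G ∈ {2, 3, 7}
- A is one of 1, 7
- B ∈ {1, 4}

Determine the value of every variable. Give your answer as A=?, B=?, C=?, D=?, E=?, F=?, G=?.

A=1, B=4, C=2, D=6, E=5, F=7, G=3

D must be 6 (only option left). Remove 6 from C.
F's domain is down to {7}, so F = 7. Remove 7 from A, E, G.
A's domain is down to {1}, so A = 1. So B can't be 1.
B's domain is down to {4}, so B = 4.
That leaves C = 2. Remove 2 from G.
E has just one choice, so E = 5.
That leaves G = 3.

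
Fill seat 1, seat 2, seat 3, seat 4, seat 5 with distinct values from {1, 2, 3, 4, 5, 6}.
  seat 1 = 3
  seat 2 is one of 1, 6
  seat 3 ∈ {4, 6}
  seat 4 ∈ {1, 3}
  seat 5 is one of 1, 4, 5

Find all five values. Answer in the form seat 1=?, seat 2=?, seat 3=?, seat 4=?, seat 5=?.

seat 1=3, seat 2=6, seat 3=4, seat 4=1, seat 5=5

seat 1 must be 3 (only option left). Eliminate 3 elsewhere: seat 4.
seat 4's domain is down to {1}, so seat 4 = 1. Strike 1 from seat 2, seat 5.
seat 2 has just one choice, so seat 2 = 6. So seat 3 can't be 6.
seat 3 has just one choice, so seat 3 = 4. So seat 5 can't be 4.
seat 5's domain is down to {5}, so seat 5 = 5.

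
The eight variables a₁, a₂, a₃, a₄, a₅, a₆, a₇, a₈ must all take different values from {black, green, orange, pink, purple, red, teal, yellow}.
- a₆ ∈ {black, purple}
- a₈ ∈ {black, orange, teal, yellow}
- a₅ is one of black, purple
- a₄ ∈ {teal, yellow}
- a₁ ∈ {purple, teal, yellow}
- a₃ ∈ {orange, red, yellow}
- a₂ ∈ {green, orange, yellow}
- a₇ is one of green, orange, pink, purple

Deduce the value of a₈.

Among the 8 variables, pink fits only a₇ (and all 8 values in {black, green, orange, pink, purple, red, teal, yellow} must be used), so a₇ = pink.
The 7 still-open variables together cover exactly {black, green, orange, purple, red, teal, yellow} — 7 values for 7 variables — and green appears only in a₂'s list, so a₂ = green.
The 6 still-open variables together cover exactly {black, orange, purple, red, teal, yellow} — 6 values for 6 variables — and red appears only in a₃'s list, so a₃ = red.
The 5 still-open variables draw from only 5 values {black, orange, purple, teal, yellow}, so each is used; only a₈ can be orange, hence a₈ = orange.

orange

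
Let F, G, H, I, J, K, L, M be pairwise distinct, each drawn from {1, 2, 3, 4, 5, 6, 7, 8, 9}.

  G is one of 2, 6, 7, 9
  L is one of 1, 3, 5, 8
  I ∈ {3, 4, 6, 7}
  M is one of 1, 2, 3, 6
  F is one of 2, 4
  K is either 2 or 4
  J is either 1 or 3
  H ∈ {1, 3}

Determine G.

F and K between them cover only {2, 4} — a naked pair. Remove those values from G, I, M.
The 2 variables H and J are confined to {1, 3}, which locks those values in; drop them from I, L, M.
M has just one choice, so M = 6. So G, I can't be 6.
That leaves I = 7. Remove 7 from G.
So G = 9.

9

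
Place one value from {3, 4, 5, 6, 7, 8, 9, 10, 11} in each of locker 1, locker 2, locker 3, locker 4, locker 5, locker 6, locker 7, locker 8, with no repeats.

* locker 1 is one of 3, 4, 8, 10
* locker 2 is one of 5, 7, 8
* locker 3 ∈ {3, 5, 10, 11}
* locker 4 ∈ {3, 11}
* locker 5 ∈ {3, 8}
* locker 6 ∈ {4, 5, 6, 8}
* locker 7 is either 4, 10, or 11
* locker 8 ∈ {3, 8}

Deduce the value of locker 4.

Among the 8 variables, 6 fits only locker 6 (and all 8 values in {3, 4, 5, 6, 7, 8, 10, 11} must be used), so locker 6 = 6.
Among the 7 still-open variables, 7 fits only locker 2 (and all 7 values in {3, 4, 5, 7, 8, 10, 11} must be used), so locker 2 = 7.
The 6 still-open variables together cover exactly {3, 4, 5, 8, 10, 11} — 6 values for 6 variables — and 5 appears only in locker 3's list, so locker 3 = 5.
locker 5 and locker 8 share exactly the 2 values {3, 8}; by pigeonhole those values go to them, so strike 3, 8 from locker 1, locker 4.
So locker 4 = 11.

11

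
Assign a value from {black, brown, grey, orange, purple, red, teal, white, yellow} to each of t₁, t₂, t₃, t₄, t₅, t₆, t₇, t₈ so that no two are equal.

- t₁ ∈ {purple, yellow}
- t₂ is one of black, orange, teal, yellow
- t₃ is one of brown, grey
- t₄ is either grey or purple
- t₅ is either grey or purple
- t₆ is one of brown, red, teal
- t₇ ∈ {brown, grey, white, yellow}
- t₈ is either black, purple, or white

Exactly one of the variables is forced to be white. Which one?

t₇

The 2 variables t₄ and t₅ are confined to {grey, purple}, which locks those values in; drop them from t₁, t₃, t₇, t₈.
t₁ has just one choice, so t₁ = yellow. Strike yellow from t₂, t₇.
t₃ must be brown (only option left). Remove brown from t₆, t₇.
So white goes to t₇.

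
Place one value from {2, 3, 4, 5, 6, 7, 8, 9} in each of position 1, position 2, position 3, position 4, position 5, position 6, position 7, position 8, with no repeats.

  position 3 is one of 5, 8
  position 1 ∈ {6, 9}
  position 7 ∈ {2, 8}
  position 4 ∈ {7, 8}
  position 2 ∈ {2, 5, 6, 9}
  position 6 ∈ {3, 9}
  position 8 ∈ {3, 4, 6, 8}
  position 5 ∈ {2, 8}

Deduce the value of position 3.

The 8 variables together cover exactly {2, 3, 4, 5, 6, 7, 8, 9} — 8 values for 8 variables — and 4 appears only in position 8's list, so position 8 = 4.
Among the 7 still-open variables, 3 fits only position 6 (and all 7 values in {2, 3, 5, 6, 7, 8, 9} must be used), so position 6 = 3.
The 6 still-open variables together cover exactly {2, 5, 6, 7, 8, 9} — 6 values for 6 variables — and 7 appears only in position 4's list, so position 4 = 7.
position 5 and position 7 share exactly the 2 values {2, 8}; by pigeonhole those values go to them, so strike 2, 8 from position 2, position 3.
So position 3 = 5.

5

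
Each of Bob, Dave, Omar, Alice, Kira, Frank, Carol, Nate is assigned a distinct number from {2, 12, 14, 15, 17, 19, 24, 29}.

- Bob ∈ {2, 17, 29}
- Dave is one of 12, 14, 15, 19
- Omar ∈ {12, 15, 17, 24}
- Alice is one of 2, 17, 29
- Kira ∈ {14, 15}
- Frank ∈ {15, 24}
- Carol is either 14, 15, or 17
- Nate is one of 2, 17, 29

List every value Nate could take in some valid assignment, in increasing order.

Among the 8 variables, 19 fits only Dave (and all 8 values in {2, 12, 14, 15, 17, 19, 24, 29} must be used), so Dave = 19.
The 7 still-open variables draw from only 7 values {2, 12, 14, 15, 17, 24, 29}, so each is used; only Omar can be 12, hence Omar = 12.
Among the 6 still-open variables, 24 fits only Frank (and all 6 values in {2, 14, 15, 17, 24, 29} must be used), so Frank = 24.
The 3 variables Bob, Alice, Nate are confined to {2, 17, 29}, which locks those values in; drop them from Carol.
No further eliminations apply; Nate can still be any of 2, 17, 29.

2, 17, 29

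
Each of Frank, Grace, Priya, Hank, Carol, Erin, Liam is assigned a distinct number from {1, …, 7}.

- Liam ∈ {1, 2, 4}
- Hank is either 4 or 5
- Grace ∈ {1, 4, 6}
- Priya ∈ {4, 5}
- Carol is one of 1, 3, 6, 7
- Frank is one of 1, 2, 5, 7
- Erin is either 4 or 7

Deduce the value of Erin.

The 7 variables draw from only 7 values {1, 2, 3, 4, 5, 6, 7}, so each is used; only Carol can be 3, hence Carol = 3.
The 6 still-open variables together cover exactly {1, 2, 4, 5, 6, 7} — 6 values for 6 variables — and 6 appears only in Grace's list, so Grace = 6.
Priya and Hank share exactly the 2 values {4, 5}; by pigeonhole those values go to them, so strike 4, 5 from Frank, Erin, Liam.
So Erin = 7.

7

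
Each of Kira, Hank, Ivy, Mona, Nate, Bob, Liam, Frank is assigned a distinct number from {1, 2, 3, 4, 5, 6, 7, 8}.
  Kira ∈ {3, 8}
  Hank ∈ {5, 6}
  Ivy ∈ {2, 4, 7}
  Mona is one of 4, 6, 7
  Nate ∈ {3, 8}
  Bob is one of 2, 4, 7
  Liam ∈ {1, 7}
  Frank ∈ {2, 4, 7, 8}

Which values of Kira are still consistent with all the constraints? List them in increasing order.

The 8 variables together cover exactly {1, 2, 3, 4, 5, 6, 7, 8} — 8 values for 8 variables — and 1 appears only in Liam's list, so Liam = 1.
The 7 still-open variables draw from only 7 values {2, 3, 4, 5, 6, 7, 8}, so each is used; only Hank can be 5, hence Hank = 5.
The 6 still-open variables together cover exactly {2, 3, 4, 6, 7, 8} — 6 values for 6 variables — and 6 appears only in Mona's list, so Mona = 6.
The 2 variables Kira and Nate are confined to {3, 8}, which locks those values in; drop them from Frank.
No further eliminations apply; Kira can still be any of 3, 8.

3, 8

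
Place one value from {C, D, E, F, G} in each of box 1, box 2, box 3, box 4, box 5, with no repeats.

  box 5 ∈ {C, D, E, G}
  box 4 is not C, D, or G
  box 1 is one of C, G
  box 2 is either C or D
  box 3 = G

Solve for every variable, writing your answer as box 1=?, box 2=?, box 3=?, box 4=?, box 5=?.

box 1=C, box 2=D, box 3=G, box 4=F, box 5=E

box 3 must be G (only option left). Strike G from box 1, box 5.
That leaves box 1 = C. Strike C from box 2, box 5.
box 2 has just one choice, so box 2 = D. Eliminate D elsewhere: box 5.
That leaves box 5 = E. Strike E from box 4.
box 4 must be F (only option left).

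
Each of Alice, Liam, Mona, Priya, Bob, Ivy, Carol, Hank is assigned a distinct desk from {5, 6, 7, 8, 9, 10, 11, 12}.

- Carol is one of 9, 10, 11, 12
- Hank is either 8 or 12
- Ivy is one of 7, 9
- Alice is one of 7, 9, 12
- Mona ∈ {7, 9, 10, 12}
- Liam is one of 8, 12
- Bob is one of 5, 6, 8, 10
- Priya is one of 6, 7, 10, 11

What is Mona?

10

The 8 variables together cover exactly {5, 6, 7, 8, 9, 10, 11, 12} — 8 values for 8 variables — and 5 appears only in Bob's list, so Bob = 5.
The 7 still-open variables draw from only 7 values {6, 7, 8, 9, 10, 11, 12}, so each is used; only Priya can be 6, hence Priya = 6.
The 6 still-open variables draw from only 6 values {7, 8, 9, 10, 11, 12}, so each is used; only Carol can be 11, hence Carol = 11.
The 5 still-open variables draw from only 5 values {7, 8, 9, 10, 12}, so each is used; only Mona can be 10, hence Mona = 10.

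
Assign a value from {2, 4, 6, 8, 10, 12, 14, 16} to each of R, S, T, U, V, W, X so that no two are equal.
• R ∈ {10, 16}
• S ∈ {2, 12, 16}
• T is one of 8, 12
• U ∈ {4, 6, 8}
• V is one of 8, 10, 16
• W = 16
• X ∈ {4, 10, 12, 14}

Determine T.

12

W has just one choice, so W = 16. So R, S, V can't be 16.
That leaves R = 10. So V, X can't be 10.
V's domain is down to {8}, so V = 8. So T, U can't be 8.
So T = 12.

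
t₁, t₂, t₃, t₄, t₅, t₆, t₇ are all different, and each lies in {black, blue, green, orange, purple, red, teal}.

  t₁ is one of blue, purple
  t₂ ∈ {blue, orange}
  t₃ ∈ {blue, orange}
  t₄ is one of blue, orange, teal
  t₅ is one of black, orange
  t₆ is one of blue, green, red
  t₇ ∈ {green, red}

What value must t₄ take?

teal

Among the 7 variables, black fits only t₅ (and all 7 values in {black, blue, green, orange, purple, red, teal} must be used), so t₅ = black.
Among the 6 still-open variables, purple fits only t₁ (and all 6 values in {blue, green, orange, purple, red, teal} must be used), so t₁ = purple.
The 5 still-open variables draw from only 5 values {blue, green, orange, red, teal}, so each is used; only t₄ can be teal, hence t₄ = teal.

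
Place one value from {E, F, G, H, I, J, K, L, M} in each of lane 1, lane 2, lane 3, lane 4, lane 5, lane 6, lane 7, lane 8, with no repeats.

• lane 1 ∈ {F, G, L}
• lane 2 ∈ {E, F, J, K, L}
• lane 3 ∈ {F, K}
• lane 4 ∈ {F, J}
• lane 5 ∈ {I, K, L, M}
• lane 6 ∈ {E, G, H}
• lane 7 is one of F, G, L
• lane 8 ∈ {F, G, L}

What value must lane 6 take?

H

lane 1, lane 7, lane 8 between them cover only {F, G, L} — a naked triple. Remove those values from lane 2, lane 3, lane 4, lane 5, lane 6.
lane 3 has just one choice, so lane 3 = K. Eliminate K elsewhere: lane 2, lane 5.
lane 4's domain is down to {J}, so lane 4 = J. So lane 2 can't be J.
That leaves lane 2 = E. Strike E from lane 6.
So lane 6 = H.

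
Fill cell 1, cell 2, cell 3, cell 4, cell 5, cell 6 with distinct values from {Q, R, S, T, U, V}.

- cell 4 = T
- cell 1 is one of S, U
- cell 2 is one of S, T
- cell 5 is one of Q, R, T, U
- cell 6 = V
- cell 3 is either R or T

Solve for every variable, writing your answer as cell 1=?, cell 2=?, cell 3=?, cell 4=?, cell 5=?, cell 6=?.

cell 4's domain is down to {T}, so cell 4 = T. Remove T from cell 2, cell 3, cell 5.
cell 6's domain is down to {V}, so cell 6 = V.
cell 2 must be S (only option left). So cell 1 can't be S.
That leaves cell 3 = R. Eliminate R elsewhere: cell 5.
cell 1 must be U (only option left). Eliminate U elsewhere: cell 5.
That leaves cell 5 = Q.

cell 1=U, cell 2=S, cell 3=R, cell 4=T, cell 5=Q, cell 6=V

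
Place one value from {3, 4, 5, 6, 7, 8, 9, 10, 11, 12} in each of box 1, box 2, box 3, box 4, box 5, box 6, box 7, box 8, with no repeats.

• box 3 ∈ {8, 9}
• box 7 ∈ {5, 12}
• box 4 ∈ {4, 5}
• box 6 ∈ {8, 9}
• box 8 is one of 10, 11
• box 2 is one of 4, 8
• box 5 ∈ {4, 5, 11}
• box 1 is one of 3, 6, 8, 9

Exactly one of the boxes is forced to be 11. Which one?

box 5

box 3 and box 6 share exactly the 2 values {8, 9}; by pigeonhole those values go to them, so strike 8, 9 from box 1, box 2.
That leaves box 2 = 4. Strike 4 from box 4, box 5.
box 4 has just one choice, so box 4 = 5. Strike 5 from box 5, box 7.
So 11 goes to box 5.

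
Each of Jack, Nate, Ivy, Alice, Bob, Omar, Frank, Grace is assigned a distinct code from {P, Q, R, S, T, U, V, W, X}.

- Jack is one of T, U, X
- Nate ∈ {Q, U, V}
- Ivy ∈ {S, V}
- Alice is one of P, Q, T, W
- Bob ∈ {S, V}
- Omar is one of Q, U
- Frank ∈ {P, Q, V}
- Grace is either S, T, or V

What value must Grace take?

T

Among the 8 variables, W fits only Alice (and all 8 values in {P, Q, S, T, U, V, W, X} must be used), so Alice = W.
The 7 still-open variables together cover exactly {P, Q, S, T, U, V, X} — 7 values for 7 variables — and P appears only in Frank's list, so Frank = P.
Among the 6 still-open variables, X fits only Jack (and all 6 values in {Q, S, T, U, V, X} must be used), so Jack = X.
The 5 still-open variables together cover exactly {Q, S, T, U, V} — 5 values for 5 variables — and T appears only in Grace's list, so Grace = T.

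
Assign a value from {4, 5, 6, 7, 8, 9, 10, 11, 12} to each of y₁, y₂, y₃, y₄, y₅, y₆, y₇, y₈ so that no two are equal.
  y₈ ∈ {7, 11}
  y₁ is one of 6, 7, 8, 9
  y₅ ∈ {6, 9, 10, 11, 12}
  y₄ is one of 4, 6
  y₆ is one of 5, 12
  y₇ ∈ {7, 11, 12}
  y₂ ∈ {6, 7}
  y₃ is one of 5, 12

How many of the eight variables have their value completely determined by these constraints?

2

y₃ and y₆ between them cover only {5, 12} — a naked pair. Remove those values from y₅, y₇.
y₇ and y₈ between them cover only {7, 11} — a naked pair. Remove those values from y₁, y₂, y₅.
y₂ must be 6 (only option left). Eliminate 6 elsewhere: y₁, y₄, y₅.
That leaves y₄ = 4.
Determined: y₂=6, y₄=4. The other variables each still have more than one consistent value. That makes 2.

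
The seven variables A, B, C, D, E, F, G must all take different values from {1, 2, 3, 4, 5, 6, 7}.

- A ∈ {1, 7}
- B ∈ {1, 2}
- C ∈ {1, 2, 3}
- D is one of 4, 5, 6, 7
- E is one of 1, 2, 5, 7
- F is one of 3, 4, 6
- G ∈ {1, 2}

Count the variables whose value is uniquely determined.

3

B and G between them cover only {1, 2} — a naked pair. Remove those values from A, C, E.
A must be 7 (only option left). Eliminate 7 elsewhere: D, E.
C must be 3 (only option left). So F can't be 3.
E has just one choice, so E = 5. Strike 5 from D.
Determined: A=7, C=3, E=5. The other variables each still have more than one consistent value. That makes 3.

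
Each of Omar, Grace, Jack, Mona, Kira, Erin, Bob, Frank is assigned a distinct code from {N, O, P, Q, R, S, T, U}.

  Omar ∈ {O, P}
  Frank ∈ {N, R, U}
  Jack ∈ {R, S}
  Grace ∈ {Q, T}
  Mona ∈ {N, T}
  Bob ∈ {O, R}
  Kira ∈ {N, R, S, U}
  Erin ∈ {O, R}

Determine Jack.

S

The 8 variables draw from only 8 values {N, O, P, Q, R, S, T, U}, so each is used; only Omar can be P, hence Omar = P.
Among the 7 still-open variables, Q fits only Grace (and all 7 values in {N, O, Q, R, S, T, U} must be used), so Grace = Q.
Among the 6 still-open variables, T fits only Mona (and all 6 values in {N, O, R, S, T, U} must be used), so Mona = T.
The 2 variables Erin and Bob are confined to {O, R}, which locks those values in; drop them from Jack, Kira, Frank.
So Jack = S.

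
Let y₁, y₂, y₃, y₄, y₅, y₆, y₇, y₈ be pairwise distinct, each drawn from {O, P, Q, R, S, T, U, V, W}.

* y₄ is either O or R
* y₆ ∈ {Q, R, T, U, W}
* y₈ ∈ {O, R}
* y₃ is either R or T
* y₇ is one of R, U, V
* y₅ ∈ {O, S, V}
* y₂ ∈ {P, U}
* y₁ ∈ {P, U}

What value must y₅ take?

The 2 variables y₁ and y₂ are confined to {P, U}, which locks those values in; drop them from y₆, y₇.
y₄ and y₈ between them cover only {O, R} — a naked pair. Remove those values from y₃, y₅, y₆, y₇.
y₃'s domain is down to {T}, so y₃ = T. Remove T from y₆.
y₇'s domain is down to {V}, so y₇ = V. Eliminate V elsewhere: y₅.
So y₅ = S.

S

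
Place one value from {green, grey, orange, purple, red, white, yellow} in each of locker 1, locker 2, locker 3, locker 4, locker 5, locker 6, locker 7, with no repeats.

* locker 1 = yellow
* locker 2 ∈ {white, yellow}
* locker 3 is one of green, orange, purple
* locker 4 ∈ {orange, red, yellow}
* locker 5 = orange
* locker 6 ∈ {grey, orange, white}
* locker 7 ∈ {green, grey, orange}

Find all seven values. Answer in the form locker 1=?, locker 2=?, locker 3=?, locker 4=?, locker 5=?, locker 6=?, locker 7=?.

locker 1=yellow, locker 2=white, locker 3=purple, locker 4=red, locker 5=orange, locker 6=grey, locker 7=green

locker 1 has just one choice, so locker 1 = yellow. Remove yellow from locker 2, locker 4.
That leaves locker 2 = white. So locker 6 can't be white.
locker 5 must be orange (only option left). Strike orange from locker 3, locker 4, locker 6, locker 7.
locker 6 must be grey (only option left). So locker 7 can't be grey.
That leaves locker 7 = green. Remove green from locker 3.
locker 3 has just one choice, so locker 3 = purple.
That leaves locker 4 = red.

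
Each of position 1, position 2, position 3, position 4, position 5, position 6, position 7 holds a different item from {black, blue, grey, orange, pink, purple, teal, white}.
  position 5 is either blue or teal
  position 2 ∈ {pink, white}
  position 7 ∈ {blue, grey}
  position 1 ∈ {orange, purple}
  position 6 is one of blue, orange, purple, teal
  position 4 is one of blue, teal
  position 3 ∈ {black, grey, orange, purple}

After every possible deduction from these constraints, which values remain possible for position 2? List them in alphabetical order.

The 2 variables position 4 and position 5 are confined to {blue, teal}, which locks those values in; drop them from position 6, position 7.
position 7's domain is down to {grey}, so position 7 = grey. Strike grey from position 3.
The 2 variables position 1 and position 6 are confined to {orange, purple}, which locks those values in; drop them from position 3.
position 3 has just one choice, so position 3 = black.
No further eliminations apply; position 2 can still be any of pink, white.

pink, white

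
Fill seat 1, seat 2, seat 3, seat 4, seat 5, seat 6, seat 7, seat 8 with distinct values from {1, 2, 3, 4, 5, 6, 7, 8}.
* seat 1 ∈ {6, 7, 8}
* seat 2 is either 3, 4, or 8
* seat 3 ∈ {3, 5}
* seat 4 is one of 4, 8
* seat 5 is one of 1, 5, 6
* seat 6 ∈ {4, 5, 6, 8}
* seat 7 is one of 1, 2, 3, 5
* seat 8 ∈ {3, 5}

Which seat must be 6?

The 8 variables draw from only 8 values {1, 2, 3, 4, 5, 6, 7, 8}, so each is used; only seat 7 can be 2, hence seat 7 = 2.
The 7 still-open variables together cover exactly {1, 3, 4, 5, 6, 7, 8} — 7 values for 7 variables — and 1 appears only in seat 5's list, so seat 5 = 1.
The 6 still-open variables together cover exactly {3, 4, 5, 6, 7, 8} — 6 values for 6 variables — and 7 appears only in seat 1's list, so seat 1 = 7.
The 5 still-open variables draw from only 5 values {3, 4, 5, 6, 8}, so each is used; only seat 6 can be 6, hence seat 6 = 6.

seat 6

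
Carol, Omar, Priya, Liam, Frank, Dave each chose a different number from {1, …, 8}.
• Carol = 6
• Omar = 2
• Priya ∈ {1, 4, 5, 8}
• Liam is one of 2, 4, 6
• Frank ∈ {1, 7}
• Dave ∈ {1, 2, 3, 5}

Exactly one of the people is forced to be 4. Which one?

Carol has just one choice, so Carol = 6. Remove 6 from Liam.
Omar's domain is down to {2}, so Omar = 2. Remove 2 from Liam, Dave.
So 4 goes to Liam.

Liam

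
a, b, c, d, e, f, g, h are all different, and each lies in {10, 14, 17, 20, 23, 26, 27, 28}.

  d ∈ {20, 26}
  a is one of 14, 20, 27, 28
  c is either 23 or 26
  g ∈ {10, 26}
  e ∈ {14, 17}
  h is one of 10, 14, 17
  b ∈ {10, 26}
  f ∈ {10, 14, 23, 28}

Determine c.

23

Among the 8 variables, 27 fits only a (and all 8 values in {10, 14, 17, 20, 23, 26, 27, 28} must be used), so a = 27.
The 7 still-open variables together cover exactly {10, 14, 17, 20, 23, 26, 28} — 7 values for 7 variables — and 20 appears only in d's list, so d = 20.
Among the 6 still-open variables, 28 fits only f (and all 6 values in {10, 14, 17, 23, 26, 28} must be used), so f = 28.
The 5 still-open variables together cover exactly {10, 14, 17, 23, 26} — 5 values for 5 variables — and 23 appears only in c's list, so c = 23.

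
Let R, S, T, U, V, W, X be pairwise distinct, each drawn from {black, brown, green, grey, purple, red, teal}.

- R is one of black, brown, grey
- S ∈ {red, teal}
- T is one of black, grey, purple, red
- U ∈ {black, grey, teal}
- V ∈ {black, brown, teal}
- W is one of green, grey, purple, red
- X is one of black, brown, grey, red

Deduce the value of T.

The 7 variables draw from only 7 values {black, brown, green, grey, purple, red, teal}, so each is used; only W can be green, hence W = green.
The 6 still-open variables together cover exactly {black, brown, grey, purple, red, teal} — 6 values for 6 variables — and purple appears only in T's list, so T = purple.

purple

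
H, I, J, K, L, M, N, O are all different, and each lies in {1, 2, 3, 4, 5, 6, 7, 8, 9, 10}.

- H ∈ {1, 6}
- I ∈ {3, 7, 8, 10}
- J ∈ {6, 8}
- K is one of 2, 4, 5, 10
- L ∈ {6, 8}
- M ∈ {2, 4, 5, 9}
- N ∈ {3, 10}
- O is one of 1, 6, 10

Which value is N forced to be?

J and L between them cover only {6, 8} — a naked pair. Remove those values from H, I, O.
H's domain is down to {1}, so H = 1. Eliminate 1 elsewhere: O.
That leaves O = 10. Strike 10 from I, K, N.
So N = 3.

3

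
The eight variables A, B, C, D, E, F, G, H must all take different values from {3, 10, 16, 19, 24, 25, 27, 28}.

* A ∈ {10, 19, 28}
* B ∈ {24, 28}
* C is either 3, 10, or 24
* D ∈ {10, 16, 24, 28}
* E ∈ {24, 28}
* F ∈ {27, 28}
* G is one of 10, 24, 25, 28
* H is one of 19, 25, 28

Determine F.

27

The 8 variables draw from only 8 values {3, 10, 16, 19, 24, 25, 27, 28}, so each is used; only C can be 3, hence C = 3.
The 7 still-open variables draw from only 7 values {10, 16, 19, 24, 25, 27, 28}, so each is used; only D can be 16, hence D = 16.
The 6 still-open variables together cover exactly {10, 19, 24, 25, 27, 28} — 6 values for 6 variables — and 27 appears only in F's list, so F = 27.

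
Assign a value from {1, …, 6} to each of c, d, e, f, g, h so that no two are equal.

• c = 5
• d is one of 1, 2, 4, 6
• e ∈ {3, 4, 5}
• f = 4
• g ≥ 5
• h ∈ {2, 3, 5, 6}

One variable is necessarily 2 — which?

h

c's domain is down to {5}, so c = 5. Remove 5 from e, g, h.
f's domain is down to {4}, so f = 4. So d, e can't be 4.
g must be 6 (only option left). So d, h can't be 6.
That leaves e = 3. Eliminate 3 elsewhere: h.
So 2 goes to h.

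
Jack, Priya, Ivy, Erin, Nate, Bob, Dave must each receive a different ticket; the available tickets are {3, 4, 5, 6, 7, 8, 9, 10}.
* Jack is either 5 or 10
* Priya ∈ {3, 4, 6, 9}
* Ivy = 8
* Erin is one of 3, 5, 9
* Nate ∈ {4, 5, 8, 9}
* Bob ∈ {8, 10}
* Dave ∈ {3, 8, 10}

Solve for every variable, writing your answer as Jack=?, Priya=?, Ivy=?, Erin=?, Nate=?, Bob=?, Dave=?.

Ivy must be 8 (only option left). Remove 8 from Nate, Bob, Dave.
That leaves Bob = 10. Strike 10 from Jack, Dave.
Dave's domain is down to {3}, so Dave = 3. So Priya, Erin can't be 3.
Jack has just one choice, so Jack = 5. Strike 5 from Erin, Nate.
Erin has just one choice, so Erin = 9. Remove 9 from Priya, Nate.
Nate's domain is down to {4}, so Nate = 4. Remove 4 from Priya.
That leaves Priya = 6.

Jack=5, Priya=6, Ivy=8, Erin=9, Nate=4, Bob=10, Dave=3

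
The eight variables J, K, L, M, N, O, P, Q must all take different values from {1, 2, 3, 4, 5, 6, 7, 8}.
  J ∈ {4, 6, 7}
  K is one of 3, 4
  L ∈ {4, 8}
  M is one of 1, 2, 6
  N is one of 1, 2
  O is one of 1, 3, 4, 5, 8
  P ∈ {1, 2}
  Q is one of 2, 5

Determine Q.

5

The 8 variables draw from only 8 values {1, 2, 3, 4, 5, 6, 7, 8}, so each is used; only J can be 7, hence J = 7.
The 7 still-open variables together cover exactly {1, 2, 3, 4, 5, 6, 8} — 7 values for 7 variables — and 6 appears only in M's list, so M = 6.
The 2 variables N and P are confined to {1, 2}, which locks those values in; drop them from O, Q.
So Q = 5.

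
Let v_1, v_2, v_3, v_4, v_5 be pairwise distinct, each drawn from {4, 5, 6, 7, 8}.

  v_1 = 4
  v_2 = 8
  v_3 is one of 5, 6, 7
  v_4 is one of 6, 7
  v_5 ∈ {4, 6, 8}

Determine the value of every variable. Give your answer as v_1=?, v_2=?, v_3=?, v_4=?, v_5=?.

v_1=4, v_2=8, v_3=5, v_4=7, v_5=6

v_1's domain is down to {4}, so v_1 = 4. Remove 4 from v_5.
v_2 must be 8 (only option left). Strike 8 from v_5.
v_5 has just one choice, so v_5 = 6. Eliminate 6 elsewhere: v_3, v_4.
v_4's domain is down to {7}, so v_4 = 7. Remove 7 from v_3.
v_3 must be 5 (only option left).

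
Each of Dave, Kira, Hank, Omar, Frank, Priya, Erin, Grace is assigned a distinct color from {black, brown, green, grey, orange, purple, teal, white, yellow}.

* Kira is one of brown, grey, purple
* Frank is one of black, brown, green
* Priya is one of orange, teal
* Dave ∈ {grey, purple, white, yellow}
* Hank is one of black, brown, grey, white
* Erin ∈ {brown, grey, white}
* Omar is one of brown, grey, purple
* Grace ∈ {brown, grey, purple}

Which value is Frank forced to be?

Kira, Omar, Grace between them cover only {brown, grey, purple} — a naked triple. Remove those values from Dave, Hank, Frank, Erin.
Erin has just one choice, so Erin = white. Strike white from Dave, Hank.
That leaves Dave = yellow.
Hank's domain is down to {black}, so Hank = black. So Frank can't be black.
So Frank = green.

green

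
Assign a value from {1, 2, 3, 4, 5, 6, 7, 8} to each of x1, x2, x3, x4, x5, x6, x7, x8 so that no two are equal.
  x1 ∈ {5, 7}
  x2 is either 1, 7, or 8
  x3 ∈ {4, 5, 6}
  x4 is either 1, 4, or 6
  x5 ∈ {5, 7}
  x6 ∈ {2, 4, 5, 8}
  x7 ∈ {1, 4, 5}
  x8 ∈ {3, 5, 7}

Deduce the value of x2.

8

The 8 variables draw from only 8 values {1, 2, 3, 4, 5, 6, 7, 8}, so each is used; only x6 can be 2, hence x6 = 2.
The 7 still-open variables together cover exactly {1, 3, 4, 5, 6, 7, 8} — 7 values for 7 variables — and 3 appears only in x8's list, so x8 = 3.
Among the 6 still-open variables, 8 fits only x2 (and all 6 values in {1, 4, 5, 6, 7, 8} must be used), so x2 = 8.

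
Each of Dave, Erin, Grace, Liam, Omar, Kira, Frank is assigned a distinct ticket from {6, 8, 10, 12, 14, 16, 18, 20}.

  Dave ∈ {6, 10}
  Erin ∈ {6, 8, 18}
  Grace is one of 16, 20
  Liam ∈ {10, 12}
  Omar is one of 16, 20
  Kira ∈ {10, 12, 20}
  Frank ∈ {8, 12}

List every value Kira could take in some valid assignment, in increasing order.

The 7 variables draw from only 7 values {6, 8, 10, 12, 16, 18, 20}, so each is used; only Erin can be 18, hence Erin = 18.
The 6 still-open variables draw from only 6 values {6, 8, 10, 12, 16, 20}, so each is used; only Dave can be 6, hence Dave = 6.
The 5 still-open variables together cover exactly {8, 10, 12, 16, 20} — 5 values for 5 variables — and 8 appears only in Frank's list, so Frank = 8.
Grace and Omar between them cover only {16, 20} — a naked pair. Remove those values from Kira.
No further eliminations apply; Kira can still be any of 10, 12.

10, 12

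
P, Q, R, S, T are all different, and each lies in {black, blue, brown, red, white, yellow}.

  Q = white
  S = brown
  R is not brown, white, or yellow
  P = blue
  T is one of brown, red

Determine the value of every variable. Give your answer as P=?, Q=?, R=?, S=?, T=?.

P's domain is down to {blue}, so P = blue. So R can't be blue.
Q must be white (only option left).
S must be brown (only option left). Strike brown from T.
T has just one choice, so T = red. Eliminate red elsewhere: R.
R has just one choice, so R = black.

P=blue, Q=white, R=black, S=brown, T=red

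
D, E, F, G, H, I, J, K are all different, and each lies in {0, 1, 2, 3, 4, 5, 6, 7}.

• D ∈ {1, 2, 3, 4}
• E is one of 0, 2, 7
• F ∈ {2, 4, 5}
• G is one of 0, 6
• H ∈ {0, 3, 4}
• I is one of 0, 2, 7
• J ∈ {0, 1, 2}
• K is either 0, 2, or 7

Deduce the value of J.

1

Among the 8 variables, 5 fits only F (and all 8 values in {0, 1, 2, 3, 4, 5, 6, 7} must be used), so F = 5.
Among the 7 still-open variables, 6 fits only G (and all 7 values in {0, 1, 2, 3, 4, 6, 7} must be used), so G = 6.
E, I, K between them cover only {0, 2, 7} — a naked triple. Remove those values from D, H, J.
So J = 1.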